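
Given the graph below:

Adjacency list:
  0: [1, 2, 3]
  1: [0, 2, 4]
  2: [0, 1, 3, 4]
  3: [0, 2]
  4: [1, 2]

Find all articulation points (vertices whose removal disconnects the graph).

No articulation points. The graph is biconnected.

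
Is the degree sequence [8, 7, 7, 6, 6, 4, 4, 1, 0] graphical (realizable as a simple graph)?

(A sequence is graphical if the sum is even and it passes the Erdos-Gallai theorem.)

Sum of degrees = 43. Sum is odd, so the sequence is NOT graphical.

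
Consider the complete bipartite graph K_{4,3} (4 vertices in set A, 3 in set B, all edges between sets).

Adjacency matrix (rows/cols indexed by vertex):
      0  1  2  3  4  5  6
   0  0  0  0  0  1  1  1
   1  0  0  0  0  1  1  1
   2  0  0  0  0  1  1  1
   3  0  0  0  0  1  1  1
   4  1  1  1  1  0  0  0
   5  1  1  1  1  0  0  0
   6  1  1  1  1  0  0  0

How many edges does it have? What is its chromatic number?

K_{4,3} has 4 * 3 = 12 edges.
Bipartite graphs have chromatic number 2 (color each partition differently).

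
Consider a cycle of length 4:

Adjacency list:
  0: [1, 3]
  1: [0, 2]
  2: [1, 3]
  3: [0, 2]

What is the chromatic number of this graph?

This is an even cycle (C_4). Even cycles are bipartite.
Chromatic number = 2.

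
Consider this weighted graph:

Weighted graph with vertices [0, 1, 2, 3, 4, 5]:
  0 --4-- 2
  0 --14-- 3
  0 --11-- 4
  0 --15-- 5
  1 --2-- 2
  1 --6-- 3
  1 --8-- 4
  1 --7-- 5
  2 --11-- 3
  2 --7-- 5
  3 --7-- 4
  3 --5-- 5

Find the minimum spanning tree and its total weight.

Applying Kruskal's algorithm (sort edges by weight, add if no cycle):
  Add (1,2) w=2
  Add (0,2) w=4
  Add (3,5) w=5
  Add (1,3) w=6
  Skip (1,5) w=7 (creates cycle)
  Skip (2,5) w=7 (creates cycle)
  Add (3,4) w=7
  Skip (1,4) w=8 (creates cycle)
  Skip (0,4) w=11 (creates cycle)
  Skip (2,3) w=11 (creates cycle)
  Skip (0,3) w=14 (creates cycle)
  Skip (0,5) w=15 (creates cycle)
MST weight = 24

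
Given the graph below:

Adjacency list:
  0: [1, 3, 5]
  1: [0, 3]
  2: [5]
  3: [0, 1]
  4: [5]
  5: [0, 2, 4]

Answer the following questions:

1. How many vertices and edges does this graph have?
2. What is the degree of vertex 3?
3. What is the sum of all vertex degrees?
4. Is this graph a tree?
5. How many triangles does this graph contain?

Count: 6 vertices, 6 edges.
Vertex 3 has neighbors [0, 1], degree = 2.
Handshaking lemma: 2 * 6 = 12.
A tree on 6 vertices has 5 edges. This graph has 6 edges (1 extra). Not a tree.
Number of triangles = 1.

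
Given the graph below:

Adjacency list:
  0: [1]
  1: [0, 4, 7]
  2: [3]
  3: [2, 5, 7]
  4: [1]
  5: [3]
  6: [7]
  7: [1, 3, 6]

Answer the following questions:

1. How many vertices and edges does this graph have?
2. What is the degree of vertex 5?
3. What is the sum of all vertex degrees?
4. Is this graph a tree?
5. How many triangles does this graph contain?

Count: 8 vertices, 7 edges.
Vertex 5 has neighbors [3], degree = 1.
Handshaking lemma: 2 * 7 = 14.
A graph is a tree iff it is connected and has exactly n-1 edges. This graph is connected (all 8 vertices in one component) and has 8-1 = 7 edges. It is a tree.
Number of triangles = 0.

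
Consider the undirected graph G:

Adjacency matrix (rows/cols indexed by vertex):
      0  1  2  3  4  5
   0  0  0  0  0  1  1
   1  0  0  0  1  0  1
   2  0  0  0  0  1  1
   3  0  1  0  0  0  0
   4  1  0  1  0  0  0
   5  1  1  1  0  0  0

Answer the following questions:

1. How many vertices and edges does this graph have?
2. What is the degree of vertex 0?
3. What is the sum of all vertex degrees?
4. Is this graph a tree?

Count: 6 vertices, 6 edges.
Vertex 0 has neighbors [4, 5], degree = 2.
Handshaking lemma: 2 * 6 = 12.
A tree on 6 vertices has 5 edges. This graph has 6 edges (1 extra). Not a tree.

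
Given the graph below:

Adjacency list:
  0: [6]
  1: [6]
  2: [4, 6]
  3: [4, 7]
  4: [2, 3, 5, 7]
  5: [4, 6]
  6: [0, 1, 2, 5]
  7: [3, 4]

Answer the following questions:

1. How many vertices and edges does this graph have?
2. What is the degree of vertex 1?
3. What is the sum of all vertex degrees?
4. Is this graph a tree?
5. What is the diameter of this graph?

Count: 8 vertices, 9 edges.
Vertex 1 has neighbors [6], degree = 1.
Handshaking lemma: 2 * 9 = 18.
A tree on 8 vertices has 7 edges. This graph has 9 edges (2 extra). Not a tree.
Diameter (longest shortest path) = 4.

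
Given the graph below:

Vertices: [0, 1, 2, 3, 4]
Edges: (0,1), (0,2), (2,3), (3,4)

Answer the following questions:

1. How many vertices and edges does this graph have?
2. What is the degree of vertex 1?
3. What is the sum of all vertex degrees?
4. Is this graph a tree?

Count: 5 vertices, 4 edges.
Vertex 1 has neighbors [0], degree = 1.
Handshaking lemma: 2 * 4 = 8.
A graph is a tree iff it is connected and has exactly n-1 edges. This graph is connected (all 5 vertices in one component) and has 5-1 = 4 edges. It is a tree.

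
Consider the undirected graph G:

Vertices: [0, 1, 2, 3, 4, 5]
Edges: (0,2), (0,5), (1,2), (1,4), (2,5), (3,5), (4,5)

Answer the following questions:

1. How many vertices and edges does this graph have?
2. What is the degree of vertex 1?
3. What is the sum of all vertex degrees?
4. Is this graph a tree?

Count: 6 vertices, 7 edges.
Vertex 1 has neighbors [2, 4], degree = 2.
Handshaking lemma: 2 * 7 = 14.
A tree on 6 vertices has 5 edges. This graph has 7 edges (2 extra). Not a tree.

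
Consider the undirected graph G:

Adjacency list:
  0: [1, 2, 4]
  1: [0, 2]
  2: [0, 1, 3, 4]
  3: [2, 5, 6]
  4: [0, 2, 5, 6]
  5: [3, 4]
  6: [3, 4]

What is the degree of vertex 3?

Vertex 3 has neighbors [2, 5, 6], so deg(3) = 3.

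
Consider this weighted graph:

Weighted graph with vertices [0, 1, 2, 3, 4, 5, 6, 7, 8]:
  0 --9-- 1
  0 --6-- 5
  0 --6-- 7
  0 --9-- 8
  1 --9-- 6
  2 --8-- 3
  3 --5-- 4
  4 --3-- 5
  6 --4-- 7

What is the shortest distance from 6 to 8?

Using Dijkstra's algorithm from vertex 6:
Shortest path: 6 -> 7 -> 0 -> 8
Total weight: 4 + 6 + 9 = 19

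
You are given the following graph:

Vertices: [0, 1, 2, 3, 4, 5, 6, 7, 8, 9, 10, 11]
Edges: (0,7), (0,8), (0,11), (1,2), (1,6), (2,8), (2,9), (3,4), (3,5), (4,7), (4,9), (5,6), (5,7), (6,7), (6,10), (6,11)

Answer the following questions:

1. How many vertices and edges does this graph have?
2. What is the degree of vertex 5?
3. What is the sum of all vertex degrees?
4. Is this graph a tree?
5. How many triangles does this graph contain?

Count: 12 vertices, 16 edges.
Vertex 5 has neighbors [3, 6, 7], degree = 3.
Handshaking lemma: 2 * 16 = 32.
A tree on 12 vertices has 11 edges. This graph has 16 edges (5 extra). Not a tree.
Number of triangles = 1.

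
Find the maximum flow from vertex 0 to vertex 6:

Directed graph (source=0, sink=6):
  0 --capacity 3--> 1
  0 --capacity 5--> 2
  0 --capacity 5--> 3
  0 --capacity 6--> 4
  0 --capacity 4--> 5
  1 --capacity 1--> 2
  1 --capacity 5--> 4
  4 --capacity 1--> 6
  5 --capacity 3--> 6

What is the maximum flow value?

Computing max flow:
  Flow on (0->4): 1/6
  Flow on (0->5): 3/4
  Flow on (4->6): 1/1
  Flow on (5->6): 3/3
Maximum flow = 4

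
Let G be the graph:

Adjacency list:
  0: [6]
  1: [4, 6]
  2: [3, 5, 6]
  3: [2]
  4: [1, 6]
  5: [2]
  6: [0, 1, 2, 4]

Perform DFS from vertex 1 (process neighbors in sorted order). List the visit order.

DFS from vertex 1 (neighbors processed in ascending order):
Visit order: 1, 4, 6, 0, 2, 3, 5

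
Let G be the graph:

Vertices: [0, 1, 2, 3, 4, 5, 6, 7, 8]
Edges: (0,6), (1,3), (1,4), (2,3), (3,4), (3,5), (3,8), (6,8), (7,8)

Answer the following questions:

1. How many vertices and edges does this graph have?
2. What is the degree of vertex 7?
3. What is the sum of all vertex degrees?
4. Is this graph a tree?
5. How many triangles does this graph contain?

Count: 9 vertices, 9 edges.
Vertex 7 has neighbors [8], degree = 1.
Handshaking lemma: 2 * 9 = 18.
A tree on 9 vertices has 8 edges. This graph has 9 edges (1 extra). Not a tree.
Number of triangles = 1.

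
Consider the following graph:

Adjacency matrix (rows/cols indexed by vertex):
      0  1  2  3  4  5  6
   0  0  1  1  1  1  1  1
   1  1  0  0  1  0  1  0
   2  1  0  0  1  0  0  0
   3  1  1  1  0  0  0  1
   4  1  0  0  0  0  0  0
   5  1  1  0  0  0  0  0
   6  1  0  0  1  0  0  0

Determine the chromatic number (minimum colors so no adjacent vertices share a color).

The graph has a maximum clique of size 3 (lower bound on chromatic number).
A valid 3-coloring: {0: 0, 1: 2, 2: 2, 3: 1, 4: 1, 5: 1, 6: 2}.
Chromatic number = 3.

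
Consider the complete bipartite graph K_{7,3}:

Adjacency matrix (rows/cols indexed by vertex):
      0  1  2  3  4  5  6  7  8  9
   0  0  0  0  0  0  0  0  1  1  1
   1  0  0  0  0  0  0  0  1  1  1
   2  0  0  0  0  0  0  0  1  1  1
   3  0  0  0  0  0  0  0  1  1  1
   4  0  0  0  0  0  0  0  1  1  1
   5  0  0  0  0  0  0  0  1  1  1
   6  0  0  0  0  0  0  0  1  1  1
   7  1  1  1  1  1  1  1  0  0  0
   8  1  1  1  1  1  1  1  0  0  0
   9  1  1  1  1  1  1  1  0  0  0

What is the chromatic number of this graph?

K_{7,3} is bipartite: vertices split into two independent sets of size 7 and 3.
Color one set 0, the other 1. No adjacent vertices share a color.
Chromatic number = 2.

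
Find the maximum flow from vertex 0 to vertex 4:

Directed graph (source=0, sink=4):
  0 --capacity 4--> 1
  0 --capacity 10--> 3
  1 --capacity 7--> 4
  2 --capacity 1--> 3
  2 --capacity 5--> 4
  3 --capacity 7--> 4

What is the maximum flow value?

Computing max flow:
  Flow on (0->1): 4/4
  Flow on (0->3): 7/10
  Flow on (1->4): 4/7
  Flow on (3->4): 7/7
Maximum flow = 11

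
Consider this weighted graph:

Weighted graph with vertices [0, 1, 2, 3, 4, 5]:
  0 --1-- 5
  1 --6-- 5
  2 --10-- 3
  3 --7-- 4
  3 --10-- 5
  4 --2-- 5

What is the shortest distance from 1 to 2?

Using Dijkstra's algorithm from vertex 1:
Shortest path: 1 -> 5 -> 4 -> 3 -> 2
Total weight: 6 + 2 + 7 + 10 = 25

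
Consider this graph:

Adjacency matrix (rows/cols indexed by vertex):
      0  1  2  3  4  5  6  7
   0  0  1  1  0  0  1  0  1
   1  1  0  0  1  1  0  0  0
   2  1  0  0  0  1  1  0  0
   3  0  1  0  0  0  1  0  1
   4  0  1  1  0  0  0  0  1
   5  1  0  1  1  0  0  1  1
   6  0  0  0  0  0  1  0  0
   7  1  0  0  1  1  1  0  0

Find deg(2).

Vertex 2 has neighbors [0, 4, 5], so deg(2) = 3.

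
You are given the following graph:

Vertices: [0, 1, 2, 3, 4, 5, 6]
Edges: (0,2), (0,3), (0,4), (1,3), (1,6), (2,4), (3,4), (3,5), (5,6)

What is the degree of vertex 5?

Vertex 5 has neighbors [3, 6], so deg(5) = 2.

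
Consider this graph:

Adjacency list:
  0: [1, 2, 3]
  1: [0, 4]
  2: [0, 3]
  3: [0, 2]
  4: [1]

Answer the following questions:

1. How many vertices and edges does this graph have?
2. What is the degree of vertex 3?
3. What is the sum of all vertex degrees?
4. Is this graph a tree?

Count: 5 vertices, 5 edges.
Vertex 3 has neighbors [0, 2], degree = 2.
Handshaking lemma: 2 * 5 = 10.
A tree on 5 vertices has 4 edges. This graph has 5 edges (1 extra). Not a tree.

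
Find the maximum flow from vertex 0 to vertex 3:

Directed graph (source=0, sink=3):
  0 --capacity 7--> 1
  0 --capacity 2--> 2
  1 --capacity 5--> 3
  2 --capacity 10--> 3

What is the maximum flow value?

Computing max flow:
  Flow on (0->1): 5/7
  Flow on (0->2): 2/2
  Flow on (1->3): 5/5
  Flow on (2->3): 2/10
Maximum flow = 7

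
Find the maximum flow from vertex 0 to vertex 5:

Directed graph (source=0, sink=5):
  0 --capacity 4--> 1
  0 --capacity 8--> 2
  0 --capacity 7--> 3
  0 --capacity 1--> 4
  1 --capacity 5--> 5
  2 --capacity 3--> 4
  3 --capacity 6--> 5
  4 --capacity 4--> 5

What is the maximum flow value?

Computing max flow:
  Flow on (0->1): 4/4
  Flow on (0->2): 3/8
  Flow on (0->3): 6/7
  Flow on (0->4): 1/1
  Flow on (1->5): 4/5
  Flow on (2->4): 3/3
  Flow on (3->5): 6/6
  Flow on (4->5): 4/4
Maximum flow = 14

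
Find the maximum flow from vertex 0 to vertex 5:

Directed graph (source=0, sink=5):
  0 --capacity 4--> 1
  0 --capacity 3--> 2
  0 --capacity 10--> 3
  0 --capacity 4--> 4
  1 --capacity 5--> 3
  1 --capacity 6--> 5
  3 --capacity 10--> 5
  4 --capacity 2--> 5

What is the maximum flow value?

Computing max flow:
  Flow on (0->1): 4/4
  Flow on (0->3): 10/10
  Flow on (0->4): 2/4
  Flow on (1->5): 4/6
  Flow on (3->5): 10/10
  Flow on (4->5): 2/2
Maximum flow = 16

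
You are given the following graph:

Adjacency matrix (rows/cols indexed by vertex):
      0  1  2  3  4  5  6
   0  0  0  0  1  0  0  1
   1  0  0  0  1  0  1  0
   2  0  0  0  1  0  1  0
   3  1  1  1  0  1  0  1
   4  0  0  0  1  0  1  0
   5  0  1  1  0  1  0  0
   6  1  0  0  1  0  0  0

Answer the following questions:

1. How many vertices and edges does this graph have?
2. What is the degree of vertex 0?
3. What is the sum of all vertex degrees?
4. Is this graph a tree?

Count: 7 vertices, 9 edges.
Vertex 0 has neighbors [3, 6], degree = 2.
Handshaking lemma: 2 * 9 = 18.
A tree on 7 vertices has 6 edges. This graph has 9 edges (3 extra). Not a tree.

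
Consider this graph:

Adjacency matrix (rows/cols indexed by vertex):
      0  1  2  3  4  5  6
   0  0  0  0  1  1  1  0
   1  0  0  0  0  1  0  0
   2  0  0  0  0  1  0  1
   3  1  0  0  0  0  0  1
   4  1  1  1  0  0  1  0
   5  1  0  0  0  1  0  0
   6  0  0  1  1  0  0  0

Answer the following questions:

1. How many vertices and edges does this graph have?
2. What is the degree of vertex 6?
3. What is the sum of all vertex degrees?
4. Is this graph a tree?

Count: 7 vertices, 8 edges.
Vertex 6 has neighbors [2, 3], degree = 2.
Handshaking lemma: 2 * 8 = 16.
A tree on 7 vertices has 6 edges. This graph has 8 edges (2 extra). Not a tree.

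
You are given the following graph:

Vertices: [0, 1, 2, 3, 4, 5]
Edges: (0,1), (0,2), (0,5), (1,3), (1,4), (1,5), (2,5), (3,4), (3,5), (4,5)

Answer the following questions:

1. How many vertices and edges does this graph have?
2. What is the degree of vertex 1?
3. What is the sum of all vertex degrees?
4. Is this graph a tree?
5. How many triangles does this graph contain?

Count: 6 vertices, 10 edges.
Vertex 1 has neighbors [0, 3, 4, 5], degree = 4.
Handshaking lemma: 2 * 10 = 20.
A tree on 6 vertices has 5 edges. This graph has 10 edges (5 extra). Not a tree.
Number of triangles = 6.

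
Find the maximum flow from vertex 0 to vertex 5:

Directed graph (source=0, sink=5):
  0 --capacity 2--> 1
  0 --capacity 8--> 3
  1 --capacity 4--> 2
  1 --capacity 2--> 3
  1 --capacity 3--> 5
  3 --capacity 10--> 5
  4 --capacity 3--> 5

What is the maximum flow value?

Computing max flow:
  Flow on (0->1): 2/2
  Flow on (0->3): 8/8
  Flow on (1->5): 2/3
  Flow on (3->5): 8/10
Maximum flow = 10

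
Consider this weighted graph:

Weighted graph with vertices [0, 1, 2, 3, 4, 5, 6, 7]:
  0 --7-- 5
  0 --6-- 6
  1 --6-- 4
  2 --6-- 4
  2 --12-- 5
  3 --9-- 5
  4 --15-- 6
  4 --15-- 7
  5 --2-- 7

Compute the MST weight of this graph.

Applying Kruskal's algorithm (sort edges by weight, add if no cycle):
  Add (5,7) w=2
  Add (0,6) w=6
  Add (1,4) w=6
  Add (2,4) w=6
  Add (0,5) w=7
  Add (3,5) w=9
  Add (2,5) w=12
  Skip (4,6) w=15 (creates cycle)
  Skip (4,7) w=15 (creates cycle)
MST weight = 48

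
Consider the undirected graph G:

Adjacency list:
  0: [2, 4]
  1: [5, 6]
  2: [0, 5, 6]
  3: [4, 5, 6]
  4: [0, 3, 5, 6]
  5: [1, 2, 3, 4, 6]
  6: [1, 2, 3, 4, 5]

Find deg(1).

Vertex 1 has neighbors [5, 6], so deg(1) = 2.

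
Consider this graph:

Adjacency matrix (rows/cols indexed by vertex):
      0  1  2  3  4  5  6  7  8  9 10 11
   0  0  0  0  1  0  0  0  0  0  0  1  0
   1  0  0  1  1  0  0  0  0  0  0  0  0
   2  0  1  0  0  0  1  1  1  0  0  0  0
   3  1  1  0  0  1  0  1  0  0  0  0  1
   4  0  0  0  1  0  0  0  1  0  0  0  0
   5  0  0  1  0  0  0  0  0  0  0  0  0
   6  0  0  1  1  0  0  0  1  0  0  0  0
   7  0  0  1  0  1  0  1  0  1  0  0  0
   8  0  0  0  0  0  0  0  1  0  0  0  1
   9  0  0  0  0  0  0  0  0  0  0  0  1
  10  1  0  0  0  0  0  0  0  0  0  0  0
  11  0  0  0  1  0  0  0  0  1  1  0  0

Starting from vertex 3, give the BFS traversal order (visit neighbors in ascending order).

BFS from vertex 3 (neighbors processed in ascending order):
Visit order: 3, 0, 1, 4, 6, 11, 10, 2, 7, 8, 9, 5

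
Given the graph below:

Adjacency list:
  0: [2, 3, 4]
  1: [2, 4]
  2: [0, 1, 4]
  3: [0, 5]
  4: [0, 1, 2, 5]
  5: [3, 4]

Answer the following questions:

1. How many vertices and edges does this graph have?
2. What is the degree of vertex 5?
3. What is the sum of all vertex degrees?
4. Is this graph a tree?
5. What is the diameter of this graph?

Count: 6 vertices, 8 edges.
Vertex 5 has neighbors [3, 4], degree = 2.
Handshaking lemma: 2 * 8 = 16.
A tree on 6 vertices has 5 edges. This graph has 8 edges (3 extra). Not a tree.
Diameter (longest shortest path) = 3.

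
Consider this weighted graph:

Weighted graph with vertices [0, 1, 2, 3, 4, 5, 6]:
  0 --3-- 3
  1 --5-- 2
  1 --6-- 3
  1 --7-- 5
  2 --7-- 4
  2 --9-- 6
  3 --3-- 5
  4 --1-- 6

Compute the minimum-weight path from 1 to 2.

Using Dijkstra's algorithm from vertex 1:
Shortest path: 1 -> 2
Total weight: 5 = 5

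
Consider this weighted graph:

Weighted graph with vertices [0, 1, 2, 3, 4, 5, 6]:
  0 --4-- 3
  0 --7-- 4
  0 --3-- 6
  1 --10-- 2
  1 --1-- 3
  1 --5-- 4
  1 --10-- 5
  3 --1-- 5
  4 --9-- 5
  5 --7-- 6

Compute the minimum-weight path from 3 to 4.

Using Dijkstra's algorithm from vertex 3:
Shortest path: 3 -> 1 -> 4
Total weight: 1 + 5 = 6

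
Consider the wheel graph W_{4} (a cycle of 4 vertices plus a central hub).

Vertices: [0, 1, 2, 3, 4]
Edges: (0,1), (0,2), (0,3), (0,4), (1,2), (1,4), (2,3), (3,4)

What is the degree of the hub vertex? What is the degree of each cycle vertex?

The hub connects to all 4 cycle vertices, so deg(hub) = 4.
Each cycle vertex connects to 2 neighbors on the cycle plus the hub, so deg(cycle vertex) = 3.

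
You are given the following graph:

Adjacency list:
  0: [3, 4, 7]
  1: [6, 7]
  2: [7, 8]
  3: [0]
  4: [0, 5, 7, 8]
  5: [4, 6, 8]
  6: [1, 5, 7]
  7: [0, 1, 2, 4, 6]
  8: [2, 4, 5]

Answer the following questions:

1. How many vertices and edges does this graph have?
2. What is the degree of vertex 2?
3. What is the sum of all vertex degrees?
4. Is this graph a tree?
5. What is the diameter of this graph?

Count: 9 vertices, 13 edges.
Vertex 2 has neighbors [7, 8], degree = 2.
Handshaking lemma: 2 * 13 = 26.
A tree on 9 vertices has 8 edges. This graph has 13 edges (5 extra). Not a tree.
Diameter (longest shortest path) = 3.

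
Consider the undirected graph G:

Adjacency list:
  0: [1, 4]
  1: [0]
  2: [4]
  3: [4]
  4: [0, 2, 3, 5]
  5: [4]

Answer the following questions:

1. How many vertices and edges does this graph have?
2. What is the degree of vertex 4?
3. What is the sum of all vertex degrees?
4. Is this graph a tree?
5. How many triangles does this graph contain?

Count: 6 vertices, 5 edges.
Vertex 4 has neighbors [0, 2, 3, 5], degree = 4.
Handshaking lemma: 2 * 5 = 10.
A graph is a tree iff it is connected and has exactly n-1 edges. This graph is connected (all 6 vertices in one component) and has 6-1 = 5 edges. It is a tree.
Number of triangles = 0.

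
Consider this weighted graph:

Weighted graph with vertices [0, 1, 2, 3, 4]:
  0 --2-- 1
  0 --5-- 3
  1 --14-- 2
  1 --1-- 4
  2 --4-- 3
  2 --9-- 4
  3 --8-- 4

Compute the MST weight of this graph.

Applying Kruskal's algorithm (sort edges by weight, add if no cycle):
  Add (1,4) w=1
  Add (0,1) w=2
  Add (2,3) w=4
  Add (0,3) w=5
  Skip (3,4) w=8 (creates cycle)
  Skip (2,4) w=9 (creates cycle)
  Skip (1,2) w=14 (creates cycle)
MST weight = 12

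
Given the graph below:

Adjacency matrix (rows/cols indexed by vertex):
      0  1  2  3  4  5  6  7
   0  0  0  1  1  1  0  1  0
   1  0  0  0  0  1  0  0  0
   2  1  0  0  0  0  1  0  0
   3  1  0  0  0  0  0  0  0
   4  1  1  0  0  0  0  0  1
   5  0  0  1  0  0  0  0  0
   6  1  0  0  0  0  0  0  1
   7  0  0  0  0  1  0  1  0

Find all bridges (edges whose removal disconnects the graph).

A bridge is an edge whose removal increases the number of connected components.
Bridges found: (0,2), (0,3), (1,4), (2,5)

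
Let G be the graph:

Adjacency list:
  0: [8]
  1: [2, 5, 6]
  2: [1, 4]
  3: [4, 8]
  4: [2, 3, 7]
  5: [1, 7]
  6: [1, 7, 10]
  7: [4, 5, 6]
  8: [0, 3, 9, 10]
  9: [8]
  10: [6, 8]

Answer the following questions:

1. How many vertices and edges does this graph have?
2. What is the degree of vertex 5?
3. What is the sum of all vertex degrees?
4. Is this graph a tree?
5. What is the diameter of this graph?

Count: 11 vertices, 13 edges.
Vertex 5 has neighbors [1, 7], degree = 2.
Handshaking lemma: 2 * 13 = 26.
A tree on 11 vertices has 10 edges. This graph has 13 edges (3 extra). Not a tree.
Diameter (longest shortest path) = 5.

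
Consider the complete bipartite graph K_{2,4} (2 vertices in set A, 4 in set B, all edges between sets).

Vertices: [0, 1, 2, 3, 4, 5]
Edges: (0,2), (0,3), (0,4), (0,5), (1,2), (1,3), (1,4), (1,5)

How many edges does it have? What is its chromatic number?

K_{2,4} has 2 * 4 = 8 edges.
Bipartite graphs have chromatic number 2 (color each partition differently).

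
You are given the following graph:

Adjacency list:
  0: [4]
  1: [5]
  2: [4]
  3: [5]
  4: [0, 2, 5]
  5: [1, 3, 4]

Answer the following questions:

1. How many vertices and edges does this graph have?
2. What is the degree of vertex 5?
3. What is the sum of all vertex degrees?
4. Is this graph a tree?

Count: 6 vertices, 5 edges.
Vertex 5 has neighbors [1, 3, 4], degree = 3.
Handshaking lemma: 2 * 5 = 10.
A graph is a tree iff it is connected and has exactly n-1 edges. This graph is connected (all 6 vertices in one component) and has 6-1 = 5 edges. It is a tree.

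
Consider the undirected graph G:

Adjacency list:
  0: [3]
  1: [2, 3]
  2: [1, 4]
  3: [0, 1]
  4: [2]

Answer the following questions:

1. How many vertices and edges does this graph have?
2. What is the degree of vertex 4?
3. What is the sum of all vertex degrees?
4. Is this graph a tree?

Count: 5 vertices, 4 edges.
Vertex 4 has neighbors [2], degree = 1.
Handshaking lemma: 2 * 4 = 8.
A graph is a tree iff it is connected and has exactly n-1 edges. This graph is connected (all 5 vertices in one component) and has 5-1 = 4 edges. It is a tree.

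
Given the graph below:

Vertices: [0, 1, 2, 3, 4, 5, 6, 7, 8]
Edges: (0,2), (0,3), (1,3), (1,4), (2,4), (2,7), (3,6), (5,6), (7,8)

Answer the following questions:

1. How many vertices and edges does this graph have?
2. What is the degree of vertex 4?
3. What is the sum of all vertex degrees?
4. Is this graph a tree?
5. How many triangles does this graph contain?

Count: 9 vertices, 9 edges.
Vertex 4 has neighbors [1, 2], degree = 2.
Handshaking lemma: 2 * 9 = 18.
A tree on 9 vertices has 8 edges. This graph has 9 edges (1 extra). Not a tree.
Number of triangles = 0.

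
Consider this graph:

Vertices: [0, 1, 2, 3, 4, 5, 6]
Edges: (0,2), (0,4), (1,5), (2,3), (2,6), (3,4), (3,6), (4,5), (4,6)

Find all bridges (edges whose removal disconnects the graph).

A bridge is an edge whose removal increases the number of connected components.
Bridges found: (1,5), (4,5)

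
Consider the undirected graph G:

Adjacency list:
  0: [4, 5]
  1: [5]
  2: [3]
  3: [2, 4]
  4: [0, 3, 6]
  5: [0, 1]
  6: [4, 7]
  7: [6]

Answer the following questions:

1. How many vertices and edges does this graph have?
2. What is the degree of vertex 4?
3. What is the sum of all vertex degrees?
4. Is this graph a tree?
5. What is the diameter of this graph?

Count: 8 vertices, 7 edges.
Vertex 4 has neighbors [0, 3, 6], degree = 3.
Handshaking lemma: 2 * 7 = 14.
A graph is a tree iff it is connected and has exactly n-1 edges. This graph is connected (all 8 vertices in one component) and has 8-1 = 7 edges. It is a tree.
Diameter (longest shortest path) = 5.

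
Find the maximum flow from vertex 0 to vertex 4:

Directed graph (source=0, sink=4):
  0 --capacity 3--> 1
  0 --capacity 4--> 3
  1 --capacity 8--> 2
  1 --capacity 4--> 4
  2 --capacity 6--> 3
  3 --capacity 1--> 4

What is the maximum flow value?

Computing max flow:
  Flow on (0->1): 3/3
  Flow on (0->3): 1/4
  Flow on (1->4): 3/4
  Flow on (3->4): 1/1
Maximum flow = 4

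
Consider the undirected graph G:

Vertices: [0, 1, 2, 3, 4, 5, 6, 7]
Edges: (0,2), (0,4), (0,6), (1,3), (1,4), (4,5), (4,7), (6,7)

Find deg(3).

Vertex 3 has neighbors [1], so deg(3) = 1.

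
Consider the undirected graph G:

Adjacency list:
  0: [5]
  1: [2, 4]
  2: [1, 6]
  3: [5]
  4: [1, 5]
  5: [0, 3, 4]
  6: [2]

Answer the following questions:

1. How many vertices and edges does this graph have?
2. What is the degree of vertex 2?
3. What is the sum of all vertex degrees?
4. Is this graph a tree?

Count: 7 vertices, 6 edges.
Vertex 2 has neighbors [1, 6], degree = 2.
Handshaking lemma: 2 * 6 = 12.
A graph is a tree iff it is connected and has exactly n-1 edges. This graph is connected (all 7 vertices in one component) and has 7-1 = 6 edges. It is a tree.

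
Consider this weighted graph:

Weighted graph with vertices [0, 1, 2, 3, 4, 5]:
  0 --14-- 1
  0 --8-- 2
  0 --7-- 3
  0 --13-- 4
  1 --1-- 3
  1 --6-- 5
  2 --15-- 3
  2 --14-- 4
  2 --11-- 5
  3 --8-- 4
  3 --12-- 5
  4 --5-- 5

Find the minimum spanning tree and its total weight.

Applying Kruskal's algorithm (sort edges by weight, add if no cycle):
  Add (1,3) w=1
  Add (4,5) w=5
  Add (1,5) w=6
  Add (0,3) w=7
  Add (0,2) w=8
  Skip (3,4) w=8 (creates cycle)
  Skip (2,5) w=11 (creates cycle)
  Skip (3,5) w=12 (creates cycle)
  Skip (0,4) w=13 (creates cycle)
  Skip (0,1) w=14 (creates cycle)
  Skip (2,4) w=14 (creates cycle)
  Skip (2,3) w=15 (creates cycle)
MST weight = 27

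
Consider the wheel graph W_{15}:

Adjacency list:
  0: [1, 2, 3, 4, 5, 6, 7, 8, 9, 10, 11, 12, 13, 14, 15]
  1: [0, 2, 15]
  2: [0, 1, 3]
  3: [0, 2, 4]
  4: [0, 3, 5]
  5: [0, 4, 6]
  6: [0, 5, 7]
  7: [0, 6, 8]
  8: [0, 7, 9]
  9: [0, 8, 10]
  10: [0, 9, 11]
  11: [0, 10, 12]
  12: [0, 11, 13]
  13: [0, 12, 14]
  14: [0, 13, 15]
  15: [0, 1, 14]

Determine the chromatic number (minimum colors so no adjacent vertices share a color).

W_{15} = C_{15} plus a hub adjacent to every cycle vertex.
The outer cycle needs 3 colors (odd cycle); the hub is adjacent to all of them so needs a fresh color.
Chromatic number = 3 + 1 = 4.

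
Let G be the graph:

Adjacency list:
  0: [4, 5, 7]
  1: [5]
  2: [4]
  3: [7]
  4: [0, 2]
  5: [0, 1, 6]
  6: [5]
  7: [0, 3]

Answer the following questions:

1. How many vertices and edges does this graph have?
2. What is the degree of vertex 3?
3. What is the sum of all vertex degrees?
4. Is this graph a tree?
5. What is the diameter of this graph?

Count: 8 vertices, 7 edges.
Vertex 3 has neighbors [7], degree = 1.
Handshaking lemma: 2 * 7 = 14.
A graph is a tree iff it is connected and has exactly n-1 edges. This graph is connected (all 8 vertices in one component) and has 8-1 = 7 edges. It is a tree.
Diameter (longest shortest path) = 4.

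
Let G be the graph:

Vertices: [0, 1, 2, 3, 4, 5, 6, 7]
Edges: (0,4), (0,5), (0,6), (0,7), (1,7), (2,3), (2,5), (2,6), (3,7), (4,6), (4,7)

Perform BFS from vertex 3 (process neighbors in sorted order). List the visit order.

BFS from vertex 3 (neighbors processed in ascending order):
Visit order: 3, 2, 7, 5, 6, 0, 1, 4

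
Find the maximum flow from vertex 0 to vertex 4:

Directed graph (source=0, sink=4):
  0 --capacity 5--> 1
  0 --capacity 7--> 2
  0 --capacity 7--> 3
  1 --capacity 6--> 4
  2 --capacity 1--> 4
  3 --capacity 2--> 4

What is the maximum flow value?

Computing max flow:
  Flow on (0->1): 5/5
  Flow on (0->2): 1/7
  Flow on (0->3): 2/7
  Flow on (1->4): 5/6
  Flow on (2->4): 1/1
  Flow on (3->4): 2/2
Maximum flow = 8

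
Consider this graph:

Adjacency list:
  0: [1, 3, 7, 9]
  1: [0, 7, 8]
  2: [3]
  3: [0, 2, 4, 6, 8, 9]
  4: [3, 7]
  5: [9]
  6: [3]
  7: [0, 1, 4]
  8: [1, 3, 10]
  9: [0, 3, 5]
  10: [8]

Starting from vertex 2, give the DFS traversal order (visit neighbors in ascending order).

DFS from vertex 2 (neighbors processed in ascending order):
Visit order: 2, 3, 0, 1, 7, 4, 8, 10, 9, 5, 6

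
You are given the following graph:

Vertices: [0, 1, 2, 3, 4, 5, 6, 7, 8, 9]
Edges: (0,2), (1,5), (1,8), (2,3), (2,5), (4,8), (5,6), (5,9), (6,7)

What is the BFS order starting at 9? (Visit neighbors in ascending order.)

BFS from vertex 9 (neighbors processed in ascending order):
Visit order: 9, 5, 1, 2, 6, 8, 0, 3, 7, 4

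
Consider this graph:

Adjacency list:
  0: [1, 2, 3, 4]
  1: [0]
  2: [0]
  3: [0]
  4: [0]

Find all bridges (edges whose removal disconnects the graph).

A bridge is an edge whose removal increases the number of connected components.
Bridges found: (0,1), (0,2), (0,3), (0,4)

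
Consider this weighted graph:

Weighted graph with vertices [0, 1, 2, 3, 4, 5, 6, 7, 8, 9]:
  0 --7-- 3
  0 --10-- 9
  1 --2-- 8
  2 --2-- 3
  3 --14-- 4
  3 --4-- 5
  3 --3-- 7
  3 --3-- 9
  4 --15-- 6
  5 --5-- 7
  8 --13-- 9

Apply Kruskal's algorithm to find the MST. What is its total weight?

Applying Kruskal's algorithm (sort edges by weight, add if no cycle):
  Add (1,8) w=2
  Add (2,3) w=2
  Add (3,9) w=3
  Add (3,7) w=3
  Add (3,5) w=4
  Skip (5,7) w=5 (creates cycle)
  Add (0,3) w=7
  Skip (0,9) w=10 (creates cycle)
  Add (8,9) w=13
  Add (3,4) w=14
  Add (4,6) w=15
MST weight = 63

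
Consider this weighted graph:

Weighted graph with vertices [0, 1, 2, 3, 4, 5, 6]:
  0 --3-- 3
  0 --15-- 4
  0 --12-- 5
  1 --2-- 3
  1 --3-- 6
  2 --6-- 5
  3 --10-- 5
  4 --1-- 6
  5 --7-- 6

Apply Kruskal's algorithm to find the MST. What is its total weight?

Applying Kruskal's algorithm (sort edges by weight, add if no cycle):
  Add (4,6) w=1
  Add (1,3) w=2
  Add (0,3) w=3
  Add (1,6) w=3
  Add (2,5) w=6
  Add (5,6) w=7
  Skip (3,5) w=10 (creates cycle)
  Skip (0,5) w=12 (creates cycle)
  Skip (0,4) w=15 (creates cycle)
MST weight = 22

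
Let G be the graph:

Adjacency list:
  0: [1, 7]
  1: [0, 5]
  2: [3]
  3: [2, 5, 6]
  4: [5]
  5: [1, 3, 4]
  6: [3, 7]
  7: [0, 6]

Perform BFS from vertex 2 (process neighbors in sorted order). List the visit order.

BFS from vertex 2 (neighbors processed in ascending order):
Visit order: 2, 3, 5, 6, 1, 4, 7, 0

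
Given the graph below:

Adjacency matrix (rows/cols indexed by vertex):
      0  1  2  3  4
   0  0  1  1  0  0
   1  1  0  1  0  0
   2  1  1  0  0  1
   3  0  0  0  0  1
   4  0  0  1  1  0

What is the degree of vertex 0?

Vertex 0 has neighbors [1, 2], so deg(0) = 2.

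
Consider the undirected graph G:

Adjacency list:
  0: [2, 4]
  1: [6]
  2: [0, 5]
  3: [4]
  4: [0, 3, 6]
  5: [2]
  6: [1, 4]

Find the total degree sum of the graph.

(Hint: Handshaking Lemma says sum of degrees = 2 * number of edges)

Count edges: 6 edges.
By Handshaking Lemma: sum of degrees = 2 * 6 = 12.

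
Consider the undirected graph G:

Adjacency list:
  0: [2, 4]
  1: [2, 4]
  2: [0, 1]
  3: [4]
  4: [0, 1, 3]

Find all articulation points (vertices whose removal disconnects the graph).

An articulation point is a vertex whose removal disconnects the graph.
Articulation points: [4]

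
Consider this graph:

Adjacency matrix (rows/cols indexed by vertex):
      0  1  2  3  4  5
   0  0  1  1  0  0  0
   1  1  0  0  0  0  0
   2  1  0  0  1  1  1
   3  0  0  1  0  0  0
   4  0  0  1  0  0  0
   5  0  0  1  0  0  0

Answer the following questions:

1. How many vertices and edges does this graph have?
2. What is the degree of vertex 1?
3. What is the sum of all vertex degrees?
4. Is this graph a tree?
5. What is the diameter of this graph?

Count: 6 vertices, 5 edges.
Vertex 1 has neighbors [0], degree = 1.
Handshaking lemma: 2 * 5 = 10.
A graph is a tree iff it is connected and has exactly n-1 edges. This graph is connected (all 6 vertices in one component) and has 6-1 = 5 edges. It is a tree.
Diameter (longest shortest path) = 3.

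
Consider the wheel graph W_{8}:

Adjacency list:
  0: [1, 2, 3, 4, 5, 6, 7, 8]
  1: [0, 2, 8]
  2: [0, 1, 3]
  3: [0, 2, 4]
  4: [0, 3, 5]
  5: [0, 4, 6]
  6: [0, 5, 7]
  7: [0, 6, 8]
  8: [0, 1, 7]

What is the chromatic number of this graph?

W_{8} = C_{8} plus a hub adjacent to every cycle vertex.
The outer cycle needs 2 colors (even cycle); the hub is adjacent to all of them so needs a fresh color.
Chromatic number = 2 + 1 = 3.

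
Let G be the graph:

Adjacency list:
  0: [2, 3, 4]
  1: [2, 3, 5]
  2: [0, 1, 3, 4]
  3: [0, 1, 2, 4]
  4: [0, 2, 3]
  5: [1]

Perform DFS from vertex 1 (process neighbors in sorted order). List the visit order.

DFS from vertex 1 (neighbors processed in ascending order):
Visit order: 1, 2, 0, 3, 4, 5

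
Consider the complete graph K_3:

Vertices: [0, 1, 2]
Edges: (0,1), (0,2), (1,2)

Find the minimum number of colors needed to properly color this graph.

In K_3, every vertex is adjacent to every other vertex.
Each vertex needs a unique color.
Chromatic number = 3.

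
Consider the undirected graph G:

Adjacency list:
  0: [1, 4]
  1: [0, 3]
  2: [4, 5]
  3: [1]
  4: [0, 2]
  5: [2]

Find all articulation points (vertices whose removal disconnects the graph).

An articulation point is a vertex whose removal disconnects the graph.
Articulation points: [0, 1, 2, 4]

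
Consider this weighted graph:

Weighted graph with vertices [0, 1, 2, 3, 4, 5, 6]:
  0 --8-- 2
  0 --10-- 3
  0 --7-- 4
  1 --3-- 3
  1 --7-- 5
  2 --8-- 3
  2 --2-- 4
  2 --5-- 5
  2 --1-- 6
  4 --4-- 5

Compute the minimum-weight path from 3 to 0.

Using Dijkstra's algorithm from vertex 3:
Shortest path: 3 -> 0
Total weight: 10 = 10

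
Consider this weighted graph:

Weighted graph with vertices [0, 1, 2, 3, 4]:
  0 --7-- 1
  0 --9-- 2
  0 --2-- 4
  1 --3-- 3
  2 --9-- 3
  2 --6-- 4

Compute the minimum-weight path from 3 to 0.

Using Dijkstra's algorithm from vertex 3:
Shortest path: 3 -> 1 -> 0
Total weight: 3 + 7 = 10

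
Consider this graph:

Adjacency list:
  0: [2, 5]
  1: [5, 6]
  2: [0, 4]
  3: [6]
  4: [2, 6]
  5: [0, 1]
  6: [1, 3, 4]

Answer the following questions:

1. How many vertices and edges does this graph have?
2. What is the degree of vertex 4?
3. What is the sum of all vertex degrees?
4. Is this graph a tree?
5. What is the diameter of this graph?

Count: 7 vertices, 7 edges.
Vertex 4 has neighbors [2, 6], degree = 2.
Handshaking lemma: 2 * 7 = 14.
A tree on 7 vertices has 6 edges. This graph has 7 edges (1 extra). Not a tree.
Diameter (longest shortest path) = 4.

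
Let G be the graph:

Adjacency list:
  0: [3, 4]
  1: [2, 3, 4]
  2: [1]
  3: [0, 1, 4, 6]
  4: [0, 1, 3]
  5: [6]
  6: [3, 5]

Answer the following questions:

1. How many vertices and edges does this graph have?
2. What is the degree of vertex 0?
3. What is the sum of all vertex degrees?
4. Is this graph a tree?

Count: 7 vertices, 8 edges.
Vertex 0 has neighbors [3, 4], degree = 2.
Handshaking lemma: 2 * 8 = 16.
A tree on 7 vertices has 6 edges. This graph has 8 edges (2 extra). Not a tree.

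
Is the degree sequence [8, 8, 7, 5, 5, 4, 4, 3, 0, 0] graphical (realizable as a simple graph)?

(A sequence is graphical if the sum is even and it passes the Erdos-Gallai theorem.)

Sum of degrees = 44. Sum is even but fails Erdos-Gallai. The sequence is NOT graphical.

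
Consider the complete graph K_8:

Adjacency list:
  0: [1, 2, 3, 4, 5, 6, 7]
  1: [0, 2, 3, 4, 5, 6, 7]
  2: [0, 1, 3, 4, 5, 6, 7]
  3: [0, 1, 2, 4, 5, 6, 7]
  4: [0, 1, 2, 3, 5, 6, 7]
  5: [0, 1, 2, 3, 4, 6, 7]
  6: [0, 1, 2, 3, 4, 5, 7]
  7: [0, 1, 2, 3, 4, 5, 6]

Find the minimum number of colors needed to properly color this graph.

In K_8, every vertex is adjacent to every other vertex.
Each vertex needs a unique color.
Chromatic number = 8.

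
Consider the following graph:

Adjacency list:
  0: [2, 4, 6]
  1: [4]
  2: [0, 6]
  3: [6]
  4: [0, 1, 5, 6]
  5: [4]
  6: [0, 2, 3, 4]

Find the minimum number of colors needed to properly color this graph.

The graph has a maximum clique of size 3 (lower bound on chromatic number).
A valid 3-coloring: {0: 2, 1: 1, 2: 0, 3: 0, 4: 0, 5: 1, 6: 1}.
Chromatic number = 3.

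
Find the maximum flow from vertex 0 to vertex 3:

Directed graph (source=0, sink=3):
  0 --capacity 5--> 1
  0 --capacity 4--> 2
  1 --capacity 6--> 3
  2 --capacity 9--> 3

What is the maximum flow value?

Computing max flow:
  Flow on (0->1): 5/5
  Flow on (0->2): 4/4
  Flow on (1->3): 5/6
  Flow on (2->3): 4/9
Maximum flow = 9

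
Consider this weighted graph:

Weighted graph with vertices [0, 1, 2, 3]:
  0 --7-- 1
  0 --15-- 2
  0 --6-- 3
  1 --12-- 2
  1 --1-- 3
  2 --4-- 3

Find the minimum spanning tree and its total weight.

Applying Kruskal's algorithm (sort edges by weight, add if no cycle):
  Add (1,3) w=1
  Add (2,3) w=4
  Add (0,3) w=6
  Skip (0,1) w=7 (creates cycle)
  Skip (1,2) w=12 (creates cycle)
  Skip (0,2) w=15 (creates cycle)
MST weight = 11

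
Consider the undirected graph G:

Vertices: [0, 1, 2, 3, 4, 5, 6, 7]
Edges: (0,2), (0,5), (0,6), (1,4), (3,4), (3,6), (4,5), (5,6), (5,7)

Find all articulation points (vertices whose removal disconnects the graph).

An articulation point is a vertex whose removal disconnects the graph.
Articulation points: [0, 4, 5]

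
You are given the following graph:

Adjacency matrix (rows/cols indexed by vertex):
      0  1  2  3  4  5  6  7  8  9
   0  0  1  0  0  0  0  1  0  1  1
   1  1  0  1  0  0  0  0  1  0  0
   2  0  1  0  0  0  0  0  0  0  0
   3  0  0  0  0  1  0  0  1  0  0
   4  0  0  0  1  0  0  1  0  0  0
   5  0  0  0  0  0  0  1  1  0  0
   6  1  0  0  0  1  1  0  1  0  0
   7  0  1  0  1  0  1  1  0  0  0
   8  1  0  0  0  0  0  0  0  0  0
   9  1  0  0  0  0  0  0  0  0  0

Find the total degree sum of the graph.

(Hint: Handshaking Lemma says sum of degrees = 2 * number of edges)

Count edges: 12 edges.
By Handshaking Lemma: sum of degrees = 2 * 12 = 24.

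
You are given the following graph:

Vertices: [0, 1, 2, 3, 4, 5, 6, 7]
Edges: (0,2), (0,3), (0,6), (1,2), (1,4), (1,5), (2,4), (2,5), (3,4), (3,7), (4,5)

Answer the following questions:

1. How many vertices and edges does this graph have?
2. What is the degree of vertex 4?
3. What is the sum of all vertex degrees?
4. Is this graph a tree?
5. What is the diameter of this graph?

Count: 8 vertices, 11 edges.
Vertex 4 has neighbors [1, 2, 3, 5], degree = 4.
Handshaking lemma: 2 * 11 = 22.
A tree on 8 vertices has 7 edges. This graph has 11 edges (4 extra). Not a tree.
Diameter (longest shortest path) = 3.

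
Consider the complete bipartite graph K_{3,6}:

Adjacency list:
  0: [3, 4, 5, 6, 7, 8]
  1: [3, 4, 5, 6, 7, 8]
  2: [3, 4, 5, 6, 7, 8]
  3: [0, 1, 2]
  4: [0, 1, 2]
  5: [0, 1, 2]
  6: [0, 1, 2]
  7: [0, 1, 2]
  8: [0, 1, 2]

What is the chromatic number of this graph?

K_{3,6} is bipartite: vertices split into two independent sets of size 3 and 6.
Color one set 0, the other 1. No adjacent vertices share a color.
Chromatic number = 2.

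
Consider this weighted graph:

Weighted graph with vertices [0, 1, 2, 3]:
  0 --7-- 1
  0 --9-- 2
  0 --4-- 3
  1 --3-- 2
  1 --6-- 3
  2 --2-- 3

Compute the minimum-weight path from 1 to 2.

Using Dijkstra's algorithm from vertex 1:
Shortest path: 1 -> 2
Total weight: 3 = 3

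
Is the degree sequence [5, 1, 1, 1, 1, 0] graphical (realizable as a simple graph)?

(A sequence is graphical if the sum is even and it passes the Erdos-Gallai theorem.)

Sum of degrees = 9. Sum is odd, so the sequence is NOT graphical.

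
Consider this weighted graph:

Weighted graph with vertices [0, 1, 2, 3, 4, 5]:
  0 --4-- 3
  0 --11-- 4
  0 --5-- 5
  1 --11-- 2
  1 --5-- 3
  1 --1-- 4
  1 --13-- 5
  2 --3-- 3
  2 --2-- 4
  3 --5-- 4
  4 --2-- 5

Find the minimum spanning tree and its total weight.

Applying Kruskal's algorithm (sort edges by weight, add if no cycle):
  Add (1,4) w=1
  Add (2,4) w=2
  Add (4,5) w=2
  Add (2,3) w=3
  Add (0,3) w=4
  Skip (0,5) w=5 (creates cycle)
  Skip (1,3) w=5 (creates cycle)
  Skip (3,4) w=5 (creates cycle)
  Skip (0,4) w=11 (creates cycle)
  Skip (1,2) w=11 (creates cycle)
  Skip (1,5) w=13 (creates cycle)
MST weight = 12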